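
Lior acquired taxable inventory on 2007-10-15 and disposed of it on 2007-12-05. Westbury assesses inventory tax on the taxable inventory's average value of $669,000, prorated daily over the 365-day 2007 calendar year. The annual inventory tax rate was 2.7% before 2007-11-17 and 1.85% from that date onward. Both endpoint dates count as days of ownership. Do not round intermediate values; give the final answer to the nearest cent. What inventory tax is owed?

2007-10-15 to 2007-11-16: 33 days at 2.7% → $669,000 × 2.7% × 33/365 = $1,633.0932
2007-11-17 to 2007-12-05: 19 days at 1.85% → $669,000 × 1.85% × 19/365 = $644.2562
Total = $2,277.3493

$2,277.35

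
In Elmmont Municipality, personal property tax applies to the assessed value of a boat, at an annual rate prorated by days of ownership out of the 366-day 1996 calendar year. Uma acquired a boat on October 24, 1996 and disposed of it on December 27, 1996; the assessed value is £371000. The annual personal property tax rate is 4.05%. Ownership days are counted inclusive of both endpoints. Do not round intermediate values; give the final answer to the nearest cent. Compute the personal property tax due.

£2668.46

Days held (October 24 – December 27, 1996): 65 out of 366
Tax = £371000 × 4.05% × 65/366 = £2668.4631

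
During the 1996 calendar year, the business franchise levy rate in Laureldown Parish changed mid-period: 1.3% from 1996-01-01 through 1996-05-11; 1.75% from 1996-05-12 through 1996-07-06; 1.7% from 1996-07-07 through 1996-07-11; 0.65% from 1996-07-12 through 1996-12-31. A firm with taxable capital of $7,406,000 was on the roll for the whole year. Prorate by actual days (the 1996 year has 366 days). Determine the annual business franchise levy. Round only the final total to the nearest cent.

1996-01-01 to 1996-05-11: 132 days at 1.3% → $7,406,000 × 1.3% × 132/366 = $34,723.2131
1996-05-12 to 1996-07-06: 56 days at 1.75% → $7,406,000 × 1.75% × 56/366 = $19,830.2732
1996-07-07 to 1996-07-11: 5 days at 1.7% → $7,406,000 × 1.7% × 5/366 = $1,719.9727
1996-07-12 to 1996-12-31: 173 days at 0.65% → $7,406,000 × 0.65% × 173/366 = $22,754.2268
Total = $79,027.6858

$79,027.69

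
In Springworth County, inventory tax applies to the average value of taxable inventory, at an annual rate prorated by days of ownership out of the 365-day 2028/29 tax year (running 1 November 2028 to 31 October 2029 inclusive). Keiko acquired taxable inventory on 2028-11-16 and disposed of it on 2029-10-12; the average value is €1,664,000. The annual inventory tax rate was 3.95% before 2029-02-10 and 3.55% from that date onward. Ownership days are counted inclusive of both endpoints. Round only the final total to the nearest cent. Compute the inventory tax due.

2028-11-16 to 2029-02-09: 86 days at 3.95% → €1,664,000 × 3.95% × 86/365 = €15,486.5973
2029-02-10 to 2029-10-12: 245 days at 3.55% → €1,664,000 × 3.55% × 245/365 = €39,651.0685
Total = €55,137.6658

€55,137.67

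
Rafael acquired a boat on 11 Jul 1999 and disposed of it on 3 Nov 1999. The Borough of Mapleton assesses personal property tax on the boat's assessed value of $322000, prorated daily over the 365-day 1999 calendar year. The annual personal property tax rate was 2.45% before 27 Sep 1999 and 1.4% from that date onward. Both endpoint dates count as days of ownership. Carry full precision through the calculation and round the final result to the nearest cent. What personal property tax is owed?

$2155.19

11 Jul – 26 Sep 1999: 78 days at 2.45% → $322000 × 2.45% × 78/365 = $1685.8685
27 Sep – 3 Nov 1999: 38 days at 1.4% → $322000 × 1.4% × 38/365 = $469.3260
Total = $2155.1945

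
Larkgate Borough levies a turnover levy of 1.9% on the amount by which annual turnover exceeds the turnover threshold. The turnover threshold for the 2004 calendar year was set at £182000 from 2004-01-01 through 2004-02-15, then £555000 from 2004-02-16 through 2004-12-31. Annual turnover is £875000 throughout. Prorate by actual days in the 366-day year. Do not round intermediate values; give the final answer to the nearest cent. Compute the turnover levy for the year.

2004-01-01 to 2004-02-15: 46 days, exemption £182000 → (£875000 − £182000) × 1.9% × 46/366 = £1654.8689
2004-02-16 to 2004-12-31: 320 days, exemption £555000 → (£875000 − £555000) × 1.9% × 320/366 = £5315.8470
Total = £6970.7158

£6970.72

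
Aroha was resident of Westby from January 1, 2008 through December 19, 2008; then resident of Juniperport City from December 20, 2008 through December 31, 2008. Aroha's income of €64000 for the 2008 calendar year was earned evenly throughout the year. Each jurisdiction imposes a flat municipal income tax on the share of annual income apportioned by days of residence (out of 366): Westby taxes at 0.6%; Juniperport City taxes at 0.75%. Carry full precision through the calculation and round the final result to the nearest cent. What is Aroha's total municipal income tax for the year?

Westby, January 1 – December 19, 2008: 354 days → €64000 × 0.6% × 354/366 = €371.4098
Juniperport City, December 20 – December 31, 2008: 12 days → €64000 × 0.75% × 12/366 = €15.7377
Total = €387.1475

€387.15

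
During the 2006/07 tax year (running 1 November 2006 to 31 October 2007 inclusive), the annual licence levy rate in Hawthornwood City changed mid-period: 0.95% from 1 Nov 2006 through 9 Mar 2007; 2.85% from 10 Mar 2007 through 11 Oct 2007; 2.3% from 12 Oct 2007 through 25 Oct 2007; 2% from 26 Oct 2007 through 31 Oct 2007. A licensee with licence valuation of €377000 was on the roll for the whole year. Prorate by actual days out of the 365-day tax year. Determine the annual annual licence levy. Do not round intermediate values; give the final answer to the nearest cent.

1 Nov 2006 – 9 Mar 2007: 129 days at 0.95% → €377000 × 0.95% × 129/365 = €1265.7904
10 Mar – 11 Oct 2007: 216 days at 2.85% → €377000 × 2.85% × 216/365 = €6358.3890
12 Oct – 25 Oct 2007: 14 days at 2.3% → €377000 × 2.3% × 14/365 = €332.5863
26 Oct – 31 Oct 2007: 6 days at 2% → €377000 × 2% × 6/365 = €123.9452
Total = €8080.7110

€8080.71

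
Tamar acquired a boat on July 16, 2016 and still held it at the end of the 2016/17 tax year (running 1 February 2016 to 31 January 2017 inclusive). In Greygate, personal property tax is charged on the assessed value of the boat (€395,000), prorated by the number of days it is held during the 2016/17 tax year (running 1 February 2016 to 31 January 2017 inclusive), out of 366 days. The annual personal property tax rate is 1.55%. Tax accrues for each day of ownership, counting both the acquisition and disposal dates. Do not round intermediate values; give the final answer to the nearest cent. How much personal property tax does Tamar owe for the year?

€3,345.63

Days held (July 16, 2016 – January 31, 2017): 200 out of 366
Tax = €395,000 × 1.55% × 200/366 = €3,345.6284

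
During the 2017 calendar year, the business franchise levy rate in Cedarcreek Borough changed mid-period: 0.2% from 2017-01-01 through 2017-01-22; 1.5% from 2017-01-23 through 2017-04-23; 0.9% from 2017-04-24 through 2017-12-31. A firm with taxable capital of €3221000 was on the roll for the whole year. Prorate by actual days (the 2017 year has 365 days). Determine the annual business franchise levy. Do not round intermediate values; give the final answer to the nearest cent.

€32448.27

2017-01-01 to 2017-01-22: 22 days at 0.2% → €3221000 × 0.2% × 22/365 = €388.2849
2017-01-23 to 2017-04-23: 91 days at 1.5% → €3221000 × 1.5% × 91/365 = €12045.6575
2017-04-24 to 2017-12-31: 252 days at 0.9% → €3221000 × 0.9% × 252/365 = €20014.3233
Total = €32448.2658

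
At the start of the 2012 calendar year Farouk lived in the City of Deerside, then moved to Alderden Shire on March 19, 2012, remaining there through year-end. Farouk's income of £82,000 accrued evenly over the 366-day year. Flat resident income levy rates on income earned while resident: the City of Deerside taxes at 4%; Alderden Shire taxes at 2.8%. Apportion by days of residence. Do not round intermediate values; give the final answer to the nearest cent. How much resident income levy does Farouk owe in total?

£2,505.70

The City of Deerside, January 1 – March 18, 2012: 78 days → £82,000 × 4% × 78/366 = £699.0164
Alderden Shire, March 19 – December 31, 2012: 288 days → £82,000 × 2.8% × 288/366 = £1,806.6885
Total = £2,505.7049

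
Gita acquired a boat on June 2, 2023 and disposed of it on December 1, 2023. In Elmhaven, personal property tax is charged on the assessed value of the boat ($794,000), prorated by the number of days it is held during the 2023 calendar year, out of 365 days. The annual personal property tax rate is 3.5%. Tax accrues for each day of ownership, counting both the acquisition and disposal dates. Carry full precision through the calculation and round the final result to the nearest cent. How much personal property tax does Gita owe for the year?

Days held (June 2 – December 1, 2023): 183 out of 365
Tax = $794,000 × 3.5% × 183/365 = $13,933.0685

$13,933.07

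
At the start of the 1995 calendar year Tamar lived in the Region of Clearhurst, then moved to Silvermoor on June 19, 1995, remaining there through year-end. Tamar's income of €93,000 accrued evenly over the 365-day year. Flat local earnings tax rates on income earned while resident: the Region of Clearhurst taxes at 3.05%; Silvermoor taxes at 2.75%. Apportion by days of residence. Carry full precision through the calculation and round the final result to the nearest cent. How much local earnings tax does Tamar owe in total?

The Region of Clearhurst, January 1 – June 18, 1995: 169 days → €93,000 × 3.05% × 169/365 = €1,313.3384
Silvermoor, June 19 – December 31, 1995: 196 days → €93,000 × 2.75% × 196/365 = €1,373.3425
Total = €2,686.6808

€2,686.68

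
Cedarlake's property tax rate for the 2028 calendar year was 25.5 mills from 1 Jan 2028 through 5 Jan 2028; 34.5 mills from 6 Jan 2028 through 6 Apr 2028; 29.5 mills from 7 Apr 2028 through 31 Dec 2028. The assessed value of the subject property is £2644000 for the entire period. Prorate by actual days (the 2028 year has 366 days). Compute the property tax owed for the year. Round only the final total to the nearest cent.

1 Jan – 5 Jan 2028: 5 days at 25.5 mills → £2644000 × 2.55% × 5/366 = £921.0656
6 Jan – 6 Apr 2028: 92 days at 34.5 mills → £2644000 × 3.45% × 92/366 = £22929.1148
7 Apr – 31 Dec 2028: 269 days at 29.5 mills → £2644000 × 2.95% × 269/366 = £57326.3989
Total = £81176.5792

£81176.58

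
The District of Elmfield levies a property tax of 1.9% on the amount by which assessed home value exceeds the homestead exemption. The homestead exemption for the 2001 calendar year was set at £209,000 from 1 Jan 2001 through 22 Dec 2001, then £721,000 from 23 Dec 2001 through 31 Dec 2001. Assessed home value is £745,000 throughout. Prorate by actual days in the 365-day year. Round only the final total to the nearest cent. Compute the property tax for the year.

£9,944.13

1 Jan – 22 Dec 2001: 356 days, exemption £209,000 → (£745,000 − £209,000) × 1.9% × 356/365 = £9,932.8877
23 Dec – 31 Dec 2001: 9 days, exemption £721,000 → (£745,000 − £721,000) × 1.9% × 9/365 = £11.2438
Total = £9,944.1315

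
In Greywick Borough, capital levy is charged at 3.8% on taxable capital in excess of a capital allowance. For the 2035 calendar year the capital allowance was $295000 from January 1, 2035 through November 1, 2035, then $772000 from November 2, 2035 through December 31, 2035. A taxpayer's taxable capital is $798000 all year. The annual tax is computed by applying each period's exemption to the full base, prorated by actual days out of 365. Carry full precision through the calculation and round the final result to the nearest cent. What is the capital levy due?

$16134.38

January 1 – November 1, 2035: 305 days, exemption $295000 → ($798000 − $295000) × 3.8% × 305/365 = $15971.9726
November 2 – December 31, 2035: 60 days, exemption $772000 → ($798000 − $772000) × 3.8% × 60/365 = $162.4110
Total = $16134.3836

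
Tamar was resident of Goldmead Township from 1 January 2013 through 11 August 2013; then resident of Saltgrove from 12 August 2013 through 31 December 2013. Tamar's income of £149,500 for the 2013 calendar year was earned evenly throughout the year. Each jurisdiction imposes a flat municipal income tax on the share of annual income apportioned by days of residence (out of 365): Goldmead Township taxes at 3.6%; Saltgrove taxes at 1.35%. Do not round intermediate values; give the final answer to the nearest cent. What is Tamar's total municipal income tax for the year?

Goldmead Township, 1 January – 11 August 2013: 223 days → £149,500 × 3.6% × 223/365 = £3,288.1808
Saltgrove, 12 August – 31 December 2013: 142 days → £149,500 × 1.35% × 142/365 = £785.1822
Total = £4,073.3630

£4,073.36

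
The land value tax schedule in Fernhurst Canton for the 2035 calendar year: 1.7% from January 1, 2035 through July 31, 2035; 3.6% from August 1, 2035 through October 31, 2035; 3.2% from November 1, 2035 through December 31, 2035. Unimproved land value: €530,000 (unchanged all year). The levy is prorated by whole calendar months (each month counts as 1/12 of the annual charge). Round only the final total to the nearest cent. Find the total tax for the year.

January 1 – July 31, 2035: 7 months at 1.7% → €530,000 × 1.7% × 7/12 = €5,255.8333
August 1 – October 31, 2035: 3 months at 3.6% → €530,000 × 3.6% × 3/12 = €4,770.0000
November 1 – December 31, 2035: 2 months at 3.2% → €530,000 × 3.2% × 2/12 = €2,826.6667
Total = €12,852.5000

€12,852.50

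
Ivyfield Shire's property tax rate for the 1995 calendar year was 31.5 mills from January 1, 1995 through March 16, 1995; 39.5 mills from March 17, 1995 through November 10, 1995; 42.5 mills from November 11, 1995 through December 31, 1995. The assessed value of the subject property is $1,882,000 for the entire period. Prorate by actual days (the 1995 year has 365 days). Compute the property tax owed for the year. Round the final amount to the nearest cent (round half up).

$72,034.19

January 1 – March 16, 1995: 75 days at 31.5 mills → $1,882,000 × 3.15% × 75/365 = $12,181.4384
March 17 – November 10, 1995: 239 days at 39.5 mills → $1,882,000 × 3.95% × 239/365 = $48,676.7699
November 11 – December 31, 1995: 51 days at 42.5 mills → $1,882,000 × 4.25% × 51/365 = $11,175.9863
Total = $72,034.1945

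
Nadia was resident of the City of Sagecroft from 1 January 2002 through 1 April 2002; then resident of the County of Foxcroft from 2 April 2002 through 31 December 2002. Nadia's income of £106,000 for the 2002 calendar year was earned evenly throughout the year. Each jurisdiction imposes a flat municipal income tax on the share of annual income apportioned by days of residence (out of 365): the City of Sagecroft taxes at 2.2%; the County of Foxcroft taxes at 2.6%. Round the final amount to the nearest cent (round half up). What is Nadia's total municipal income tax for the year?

The City of Sagecroft, 1 January – 1 April 2002: 91 days → £106,000 × 2.2% × 91/365 = £581.4027
The County of Foxcroft, 2 April – 31 December 2002: 274 days → £106,000 × 2.6% × 274/365 = £2,068.8877
Total = £2,650.2904

£2,650.29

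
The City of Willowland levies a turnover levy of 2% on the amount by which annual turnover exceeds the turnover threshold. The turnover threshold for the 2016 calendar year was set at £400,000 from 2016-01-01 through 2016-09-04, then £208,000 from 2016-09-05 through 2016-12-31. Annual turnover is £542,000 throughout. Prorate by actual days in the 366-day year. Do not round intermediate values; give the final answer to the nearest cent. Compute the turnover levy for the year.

2016-01-01 to 2016-09-04: 248 days, exemption £400,000 → (£542,000 − £400,000) × 2% × 248/366 = £1,924.3716
2016-09-05 to 2016-12-31: 118 days, exemption £208,000 → (£542,000 − £208,000) × 2% × 118/366 = £2,153.6612
Total = £4,078.0328

£4,078.03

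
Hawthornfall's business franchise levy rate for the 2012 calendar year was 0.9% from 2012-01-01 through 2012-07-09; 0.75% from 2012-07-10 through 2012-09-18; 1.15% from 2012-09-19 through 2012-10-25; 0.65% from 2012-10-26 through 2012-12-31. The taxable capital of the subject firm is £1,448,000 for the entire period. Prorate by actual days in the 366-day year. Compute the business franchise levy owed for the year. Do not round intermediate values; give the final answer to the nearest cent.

2012-01-01 to 2012-07-09: 191 days at 0.9% → £1,448,000 × 0.9% × 191/366 = £6,800.8525
2012-07-10 to 2012-09-18: 71 days at 0.75% → £1,448,000 × 0.75% × 71/366 = £2,106.7213
2012-09-19 to 2012-10-25: 37 days at 1.15% → £1,448,000 × 1.15% × 37/366 = £1,683.3989
2012-10-26 to 2012-12-31: 67 days at 0.65% → £1,448,000 × 0.65% × 67/366 = £1,722.9617
Total = £12,313.9344

£12,313.93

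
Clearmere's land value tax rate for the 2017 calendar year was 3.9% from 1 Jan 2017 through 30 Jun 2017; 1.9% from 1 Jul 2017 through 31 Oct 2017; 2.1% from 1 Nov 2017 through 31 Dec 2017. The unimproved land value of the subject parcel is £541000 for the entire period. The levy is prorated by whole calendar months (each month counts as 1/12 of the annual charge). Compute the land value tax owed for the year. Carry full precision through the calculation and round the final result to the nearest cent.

£15869.33

1 Jan – 30 Jun 2017: 6 months at 3.9% → £541000 × 3.9% × 6/12 = £10549.5000
1 Jul – 31 Oct 2017: 4 months at 1.9% → £541000 × 1.9% × 4/12 = £3426.3333
1 Nov – 31 Dec 2017: 2 months at 2.1% → £541000 × 2.1% × 2/12 = £1893.5000
Total = £15869.3333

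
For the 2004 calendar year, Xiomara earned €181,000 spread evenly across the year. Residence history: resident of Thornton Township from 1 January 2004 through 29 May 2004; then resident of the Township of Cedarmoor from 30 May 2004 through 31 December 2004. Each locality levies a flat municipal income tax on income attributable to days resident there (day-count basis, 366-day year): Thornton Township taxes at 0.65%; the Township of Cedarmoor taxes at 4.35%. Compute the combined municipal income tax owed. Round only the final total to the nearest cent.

€5,128.83

Thornton Township, 1 January – 29 May 2004: 150 days → €181,000 × 0.65% × 150/366 = €482.1721
The Township of Cedarmoor, 30 May – 31 December 2004: 216 days → €181,000 × 4.35% × 216/366 = €4,646.6557
Total = €5,128.8279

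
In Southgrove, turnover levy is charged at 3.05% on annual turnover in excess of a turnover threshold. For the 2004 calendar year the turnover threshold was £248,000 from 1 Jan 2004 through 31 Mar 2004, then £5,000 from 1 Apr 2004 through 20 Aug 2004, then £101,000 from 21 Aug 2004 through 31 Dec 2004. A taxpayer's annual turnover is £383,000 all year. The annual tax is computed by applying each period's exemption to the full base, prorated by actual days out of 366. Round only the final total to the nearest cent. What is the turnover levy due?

1 Jan – 31 Mar 2004: 91 days, exemption £248,000 → (£383,000 − £248,000) × 3.05% × 91/366 = £1,023.7500
1 Apr – 20 Aug 2004: 142 days, exemption £5,000 → (£383,000 − £5,000) × 3.05% × 142/366 = £4,473.0000
21 Aug – 31 Dec 2004: 133 days, exemption £101,000 → (£383,000 − £101,000) × 3.05% × 133/366 = £3,125.5000
Total = £8,622.2500

£8,622.25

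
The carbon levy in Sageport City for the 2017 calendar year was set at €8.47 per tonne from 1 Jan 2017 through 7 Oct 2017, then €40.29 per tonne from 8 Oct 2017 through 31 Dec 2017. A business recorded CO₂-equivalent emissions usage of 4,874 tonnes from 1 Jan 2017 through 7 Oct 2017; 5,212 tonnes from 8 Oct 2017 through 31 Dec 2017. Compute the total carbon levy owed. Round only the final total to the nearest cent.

€251,274.26

1 Jan – 7 Oct 2017: 4,874 tonnes at €8.47/tonne → €41,282.78
8 Oct – 31 Dec 2017: 5,212 tonnes at €40.29/tonne → €209,991.48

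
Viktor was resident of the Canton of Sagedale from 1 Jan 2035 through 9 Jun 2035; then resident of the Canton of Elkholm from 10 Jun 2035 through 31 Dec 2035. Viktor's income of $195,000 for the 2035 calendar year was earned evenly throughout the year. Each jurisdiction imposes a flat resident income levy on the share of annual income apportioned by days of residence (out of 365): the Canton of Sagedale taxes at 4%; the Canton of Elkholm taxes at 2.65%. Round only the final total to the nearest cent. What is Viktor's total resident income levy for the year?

$6,321.47

The Canton of Sagedale, 1 Jan – 9 Jun 2035: 160 days → $195,000 × 4% × 160/365 = $3,419.1781
The Canton of Elkholm, 10 Jun – 31 Dec 2035: 205 days → $195,000 × 2.65% × 205/365 = $2,902.2945
Total = $6,321.4726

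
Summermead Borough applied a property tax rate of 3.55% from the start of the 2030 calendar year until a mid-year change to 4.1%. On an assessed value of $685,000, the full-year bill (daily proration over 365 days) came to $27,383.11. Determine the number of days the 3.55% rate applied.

68 days

Let d = days at the first rate; then 365 − d days at the second rate.
$685,000 × [3.55%·d + 4.1%·(365−d)] / 365 = $27,383.11
Solving gives d = 68, so the new rate took effect on 10 Mar 2030.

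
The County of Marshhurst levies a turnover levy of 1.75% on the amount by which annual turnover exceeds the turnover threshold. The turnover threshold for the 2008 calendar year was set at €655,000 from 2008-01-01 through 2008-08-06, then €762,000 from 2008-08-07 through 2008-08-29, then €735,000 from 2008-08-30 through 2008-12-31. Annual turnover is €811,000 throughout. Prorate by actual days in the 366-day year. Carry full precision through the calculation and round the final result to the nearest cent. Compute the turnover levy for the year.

2008-01-01 to 2008-08-06: 219 days, exemption €655,000 → (€811,000 − €655,000) × 1.75% × 219/366 = €1,633.5246
2008-08-07 to 2008-08-29: 23 days, exemption €762,000 → (€811,000 − €762,000) × 1.75% × 23/366 = €53.8866
2008-08-30 to 2008-12-31: 124 days, exemption €735,000 → (€811,000 − €735,000) × 1.75% × 124/366 = €450.6011
Total = €2,138.0123

€2,138.01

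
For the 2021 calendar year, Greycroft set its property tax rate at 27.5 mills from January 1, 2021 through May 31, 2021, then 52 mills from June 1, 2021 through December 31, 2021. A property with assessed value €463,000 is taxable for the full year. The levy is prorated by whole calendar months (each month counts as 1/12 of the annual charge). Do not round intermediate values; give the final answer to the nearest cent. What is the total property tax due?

January 1 – May 31, 2021: 5 months at 27.5 mills → €463,000 × 2.75% × 5/12 = €5,305.2083
June 1 – December 31, 2021: 7 months at 52 mills → €463,000 × 5.2% × 7/12 = €14,044.3333
Total = €19,349.5417

€19,349.54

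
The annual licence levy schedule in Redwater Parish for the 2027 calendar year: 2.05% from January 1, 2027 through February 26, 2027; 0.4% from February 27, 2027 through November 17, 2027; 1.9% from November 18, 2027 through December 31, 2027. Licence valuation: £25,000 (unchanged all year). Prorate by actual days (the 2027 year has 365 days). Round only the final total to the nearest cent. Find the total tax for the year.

£209.62

January 1 – February 26, 2027: 57 days at 2.05% → £25,000 × 2.05% × 57/365 = £80.0342
February 27 – November 17, 2027: 264 days at 0.4% → £25,000 × 0.4% × 264/365 = £72.3288
November 18 – December 31, 2027: 44 days at 1.9% → £25,000 × 1.9% × 44/365 = £57.2603
Total = £209.6233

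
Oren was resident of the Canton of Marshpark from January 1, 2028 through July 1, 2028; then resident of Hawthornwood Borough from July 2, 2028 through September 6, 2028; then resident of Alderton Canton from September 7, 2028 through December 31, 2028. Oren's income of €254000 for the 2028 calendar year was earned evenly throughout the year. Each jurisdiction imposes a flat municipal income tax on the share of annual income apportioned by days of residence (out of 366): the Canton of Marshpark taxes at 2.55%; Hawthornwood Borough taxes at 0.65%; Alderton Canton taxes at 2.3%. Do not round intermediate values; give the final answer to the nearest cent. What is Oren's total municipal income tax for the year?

€5392.30

The Canton of Marshpark, January 1 – July 1, 2028: 183 days → €254000 × 2.55% × 183/366 = €3238.5000
Hawthornwood Borough, July 2 – September 6, 2028: 67 days → €254000 × 0.65% × 67/366 = €302.2322
Alderton Canton, September 7 – December 31, 2028: 116 days → €254000 × 2.3% × 116/366 = €1851.5628
Total = €5392.2951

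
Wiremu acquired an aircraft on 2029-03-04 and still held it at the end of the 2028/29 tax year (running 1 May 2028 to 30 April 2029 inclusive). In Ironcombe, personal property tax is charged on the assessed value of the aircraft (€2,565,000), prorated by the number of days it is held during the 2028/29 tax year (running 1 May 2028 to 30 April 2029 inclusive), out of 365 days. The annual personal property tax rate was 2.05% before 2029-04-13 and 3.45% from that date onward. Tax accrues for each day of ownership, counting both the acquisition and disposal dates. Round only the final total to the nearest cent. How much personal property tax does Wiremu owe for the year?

€10,126.48

2029-03-04 to 2029-04-12: 40 days at 2.05% → €2,565,000 × 2.05% × 40/365 = €5,762.4658
2029-04-13 to 2029-04-30: 18 days at 3.45% → €2,565,000 × 3.45% × 18/365 = €4,364.0137
Total = €10,126.4795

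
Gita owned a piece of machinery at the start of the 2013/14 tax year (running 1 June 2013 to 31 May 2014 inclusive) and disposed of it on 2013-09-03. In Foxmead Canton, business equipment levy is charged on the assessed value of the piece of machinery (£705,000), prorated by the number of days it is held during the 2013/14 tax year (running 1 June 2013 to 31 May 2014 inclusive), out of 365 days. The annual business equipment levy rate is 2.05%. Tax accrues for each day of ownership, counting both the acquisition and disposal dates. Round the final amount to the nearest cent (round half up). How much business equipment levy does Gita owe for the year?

Days held (2013-06-01 to 2013-09-03): 95 out of 365
Tax = £705,000 × 2.05% × 95/365 = £3,761.6096

£3,761.61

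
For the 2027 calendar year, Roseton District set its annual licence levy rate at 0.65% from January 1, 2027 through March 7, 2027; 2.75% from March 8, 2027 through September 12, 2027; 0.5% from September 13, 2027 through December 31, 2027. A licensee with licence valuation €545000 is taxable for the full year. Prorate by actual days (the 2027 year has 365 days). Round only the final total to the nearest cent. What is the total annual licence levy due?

€9222.45

January 1 – March 7, 2027: 66 days at 0.65% → €545000 × 0.65% × 66/365 = €640.5616
March 8 – September 12, 2027: 189 days at 2.75% → €545000 × 2.75% × 189/365 = €7760.6507
September 13 – December 31, 2027: 110 days at 0.5% → €545000 × 0.5% × 110/365 = €821.2329
Total = €9222.4452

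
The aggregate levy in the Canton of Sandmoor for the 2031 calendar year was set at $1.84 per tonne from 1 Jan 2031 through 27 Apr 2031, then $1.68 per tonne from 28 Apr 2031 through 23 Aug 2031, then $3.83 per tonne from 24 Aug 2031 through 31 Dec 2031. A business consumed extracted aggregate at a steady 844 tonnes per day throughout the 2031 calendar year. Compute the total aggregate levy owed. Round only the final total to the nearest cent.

$769238.48

1 Jan – 27 Apr 2031: 117 days × 844 tonnes/day = 98,748 tonnes at $1.84/tonne → $181696.32
28 Apr – 23 Aug 2031: 118 days × 844 tonnes/day = 99,592 tonnes at $1.68/tonne → $167314.56
24 Aug – 31 Dec 2031: 130 days × 844 tonnes/day = 109,720 tonnes at $3.83/tonne → $420227.60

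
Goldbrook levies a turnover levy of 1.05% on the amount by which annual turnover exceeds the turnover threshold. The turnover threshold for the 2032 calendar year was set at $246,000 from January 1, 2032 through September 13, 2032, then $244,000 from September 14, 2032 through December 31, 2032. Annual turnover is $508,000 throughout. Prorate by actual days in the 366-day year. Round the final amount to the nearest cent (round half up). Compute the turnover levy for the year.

January 1 – September 13, 2032: 257 days, exemption $246,000 → ($508,000 − $246,000) × 1.05% × 257/366 = $1,931.7131
September 14 – December 31, 2032: 109 days, exemption $244,000 → ($508,000 − $244,000) × 1.05% × 109/366 = $825.5410
Total = $2,757.2541

$2,757.25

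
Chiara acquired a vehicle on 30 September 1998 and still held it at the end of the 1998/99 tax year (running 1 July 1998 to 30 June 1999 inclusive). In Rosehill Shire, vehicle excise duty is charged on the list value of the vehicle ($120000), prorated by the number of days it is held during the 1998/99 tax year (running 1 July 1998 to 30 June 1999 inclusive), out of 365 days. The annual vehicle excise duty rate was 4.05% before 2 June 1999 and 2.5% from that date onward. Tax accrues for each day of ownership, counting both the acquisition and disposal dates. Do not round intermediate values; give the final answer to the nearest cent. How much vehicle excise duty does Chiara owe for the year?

$3500.55

30 September 1998 – 1 June 1999: 245 days at 4.05% → $120000 × 4.05% × 245/365 = $3262.1918
2 June – 30 June 1999: 29 days at 2.5% → $120000 × 2.5% × 29/365 = $238.3562
Total = $3500.5479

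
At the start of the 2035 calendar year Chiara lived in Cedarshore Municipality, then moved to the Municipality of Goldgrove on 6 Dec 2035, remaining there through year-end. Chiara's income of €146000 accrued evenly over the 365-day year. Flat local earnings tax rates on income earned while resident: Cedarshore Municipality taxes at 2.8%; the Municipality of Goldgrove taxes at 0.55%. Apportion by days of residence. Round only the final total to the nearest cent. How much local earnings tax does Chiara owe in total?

€3854.00

Cedarshore Municipality, 1 Jan – 5 Dec 2035: 339 days → €146000 × 2.8% × 339/365 = €3796.8000
The Municipality of Goldgrove, 6 Dec – 31 Dec 2035: 26 days → €146000 × 0.55% × 26/365 = €57.2000
Total = €3854.0000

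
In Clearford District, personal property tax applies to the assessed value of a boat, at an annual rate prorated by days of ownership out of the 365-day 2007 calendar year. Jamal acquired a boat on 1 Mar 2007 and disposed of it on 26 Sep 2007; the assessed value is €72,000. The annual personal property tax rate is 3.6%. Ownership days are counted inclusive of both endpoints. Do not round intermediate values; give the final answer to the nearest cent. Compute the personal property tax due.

€1,491.29

Days held (1 Mar – 26 Sep 2007): 210 out of 365
Tax = €72,000 × 3.6% × 210/365 = €1,491.2877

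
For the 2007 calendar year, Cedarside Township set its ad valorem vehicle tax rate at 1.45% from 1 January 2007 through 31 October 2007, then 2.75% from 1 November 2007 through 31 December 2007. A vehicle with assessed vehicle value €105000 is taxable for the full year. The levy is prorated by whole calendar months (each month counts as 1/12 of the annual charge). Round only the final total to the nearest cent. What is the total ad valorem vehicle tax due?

€1750.00

1 January – 31 October 2007: 10 months at 1.45% → €105000 × 1.45% × 10/12 = €1268.7500
1 November – 31 December 2007: 2 months at 2.75% → €105000 × 2.75% × 2/12 = €481.2500
Total = €1750.0000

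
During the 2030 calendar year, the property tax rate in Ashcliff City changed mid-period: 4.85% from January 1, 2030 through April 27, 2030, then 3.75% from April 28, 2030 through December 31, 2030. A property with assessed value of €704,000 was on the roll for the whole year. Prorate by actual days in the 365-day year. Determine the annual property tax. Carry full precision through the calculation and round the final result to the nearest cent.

January 1 – April 27, 2030: 117 days at 4.85% → €704,000 × 4.85% × 117/365 = €10,944.7890
April 28 – December 31, 2030: 248 days at 3.75% → €704,000 × 3.75% × 248/365 = €17,937.5342
Total = €28,882.3233

€28,882.32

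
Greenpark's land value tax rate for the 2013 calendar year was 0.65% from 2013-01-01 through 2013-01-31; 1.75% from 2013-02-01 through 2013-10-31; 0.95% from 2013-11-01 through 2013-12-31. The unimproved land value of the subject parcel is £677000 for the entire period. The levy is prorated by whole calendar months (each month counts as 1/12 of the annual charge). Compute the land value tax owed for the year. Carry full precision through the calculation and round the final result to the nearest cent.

2013-01-01 to 2013-01-31: 1 month at 0.65% → £677000 × 0.65% × 1/12 = £366.7083
2013-02-01 to 2013-10-31: 9 months at 1.75% → £677000 × 1.75% × 9/12 = £8885.6250
2013-11-01 to 2013-12-31: 2 months at 0.95% → £677000 × 0.95% × 2/12 = £1071.9167
Total = £10324.2500

£10324.25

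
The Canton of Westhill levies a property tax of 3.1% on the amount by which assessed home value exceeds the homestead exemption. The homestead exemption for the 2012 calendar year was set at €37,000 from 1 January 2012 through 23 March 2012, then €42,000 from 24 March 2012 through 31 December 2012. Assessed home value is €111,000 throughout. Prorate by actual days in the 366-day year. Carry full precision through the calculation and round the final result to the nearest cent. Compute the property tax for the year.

€2,174.15

1 January – 23 March 2012: 83 days, exemption €37,000 → (€111,000 − €37,000) × 3.1% × 83/366 = €520.2240
24 March – 31 December 2012: 283 days, exemption €42,000 → (€111,000 − €42,000) × 3.1% × 283/366 = €1,653.9262
Total = €2,174.1503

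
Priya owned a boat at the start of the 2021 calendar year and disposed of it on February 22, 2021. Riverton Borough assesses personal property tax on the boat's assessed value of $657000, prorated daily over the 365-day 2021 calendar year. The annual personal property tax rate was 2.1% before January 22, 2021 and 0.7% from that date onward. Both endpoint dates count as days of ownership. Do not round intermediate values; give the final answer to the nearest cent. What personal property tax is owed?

$1197.00

January 1 – January 21, 2021: 21 days at 2.1% → $657000 × 2.1% × 21/365 = $793.8000
January 22 – February 22, 2021: 32 days at 0.7% → $657000 × 0.7% × 32/365 = $403.2000
Total = $1197.0000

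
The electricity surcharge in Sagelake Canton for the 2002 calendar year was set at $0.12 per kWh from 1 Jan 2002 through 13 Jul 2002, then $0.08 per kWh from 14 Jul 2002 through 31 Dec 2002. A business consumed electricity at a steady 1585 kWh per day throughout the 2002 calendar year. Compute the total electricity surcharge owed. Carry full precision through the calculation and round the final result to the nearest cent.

1 Jan – 13 Jul 2002: 194 days × 1585 kWh/day = 307,490 kWh at $0.12/kWh → $36898.80
14 Jul – 31 Dec 2002: 171 days × 1585 kWh/day = 271,035 kWh at $0.08/kWh → $21682.80

$58581.60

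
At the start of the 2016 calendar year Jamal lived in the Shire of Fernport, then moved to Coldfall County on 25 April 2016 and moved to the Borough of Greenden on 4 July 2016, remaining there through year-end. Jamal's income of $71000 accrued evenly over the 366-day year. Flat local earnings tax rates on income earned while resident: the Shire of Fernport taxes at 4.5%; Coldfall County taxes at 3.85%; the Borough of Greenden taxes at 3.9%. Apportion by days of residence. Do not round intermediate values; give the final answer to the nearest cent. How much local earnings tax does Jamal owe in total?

The Shire of Fernport, 1 January – 24 April 2016: 115 days → $71000 × 4.5% × 115/366 = $1003.8934
Coldfall County, 25 April – 3 July 2016: 70 days → $71000 × 3.85% × 70/366 = $522.8005
The Borough of Greenden, 4 July – 31 December 2016: 181 days → $71000 × 3.9% × 181/366 = $1369.3689
Total = $2896.0628

$2896.06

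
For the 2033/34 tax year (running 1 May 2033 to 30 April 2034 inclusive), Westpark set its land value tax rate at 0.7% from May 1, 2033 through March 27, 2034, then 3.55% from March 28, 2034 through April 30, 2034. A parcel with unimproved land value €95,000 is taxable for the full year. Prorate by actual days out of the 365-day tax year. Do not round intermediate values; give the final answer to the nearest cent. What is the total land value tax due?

€917.21

May 1, 2033 – March 27, 2034: 331 days at 0.7% → €95,000 × 0.7% × 331/365 = €603.0548
March 28 – April 30, 2034: 34 days at 3.55% → €95,000 × 3.55% × 34/365 = €314.1507
Total = €917.2055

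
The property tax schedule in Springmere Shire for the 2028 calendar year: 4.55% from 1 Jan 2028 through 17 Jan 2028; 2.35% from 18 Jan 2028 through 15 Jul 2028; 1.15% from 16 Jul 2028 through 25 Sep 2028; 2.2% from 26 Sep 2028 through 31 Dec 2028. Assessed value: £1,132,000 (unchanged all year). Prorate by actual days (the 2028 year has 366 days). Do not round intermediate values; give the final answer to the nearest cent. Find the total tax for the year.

1 Jan – 17 Jan 2028: 17 days at 4.55% → £1,132,000 × 4.55% × 17/366 = £2,392.3552
18 Jan – 15 Jul 2028: 180 days at 2.35% → £1,132,000 × 2.35% × 180/366 = £13,082.9508
16 Jul – 25 Sep 2028: 72 days at 1.15% → £1,132,000 × 1.15% × 72/366 = £2,560.9180
26 Sep – 31 Dec 2028: 97 days at 2.2% → £1,132,000 × 2.2% × 97/366 = £6,600.2404
Total = £24,636.4645

£24,636.46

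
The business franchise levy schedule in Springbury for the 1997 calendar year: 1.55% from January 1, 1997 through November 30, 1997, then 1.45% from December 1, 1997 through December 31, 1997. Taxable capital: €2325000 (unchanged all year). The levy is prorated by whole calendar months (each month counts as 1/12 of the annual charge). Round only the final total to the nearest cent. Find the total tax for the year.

€35843.75

January 1 – November 30, 1997: 11 months at 1.55% → €2325000 × 1.55% × 11/12 = €33034.3750
December 1 – December 31, 1997: 1 month at 1.45% → €2325000 × 1.45% × 1/12 = €2809.3750
Total = €35843.7500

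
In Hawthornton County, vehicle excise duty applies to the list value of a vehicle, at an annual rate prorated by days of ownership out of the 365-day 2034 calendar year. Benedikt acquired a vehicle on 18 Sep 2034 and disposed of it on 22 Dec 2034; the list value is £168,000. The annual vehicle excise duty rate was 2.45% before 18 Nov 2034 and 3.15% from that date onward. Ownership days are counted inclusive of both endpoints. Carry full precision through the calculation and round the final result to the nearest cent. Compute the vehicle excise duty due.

18 Sep – 17 Nov 2034: 61 days at 2.45% → £168,000 × 2.45% × 61/365 = £687.8795
18 Nov – 22 Dec 2034: 35 days at 3.15% → £168,000 × 3.15% × 35/365 = £507.4521
Total = £1,195.3315

£1,195.33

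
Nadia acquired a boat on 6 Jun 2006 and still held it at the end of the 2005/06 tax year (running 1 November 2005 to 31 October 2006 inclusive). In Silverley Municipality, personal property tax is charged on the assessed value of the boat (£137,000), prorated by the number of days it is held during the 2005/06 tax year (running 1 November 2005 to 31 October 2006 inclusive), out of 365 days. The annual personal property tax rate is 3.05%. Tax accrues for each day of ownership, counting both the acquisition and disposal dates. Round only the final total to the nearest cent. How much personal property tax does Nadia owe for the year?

Days held (6 Jun – 31 Oct 2006): 148 out of 365
Tax = £137,000 × 3.05% × 148/365 = £1,694.2959

£1,694.30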